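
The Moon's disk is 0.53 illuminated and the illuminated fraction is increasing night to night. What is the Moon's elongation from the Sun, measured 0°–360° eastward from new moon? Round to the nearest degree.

cos θ = 1 − 2f = -0.060, giving a principal value of 93.4°.
Waxing ⇒ before full, so θ = 93.4°.

93°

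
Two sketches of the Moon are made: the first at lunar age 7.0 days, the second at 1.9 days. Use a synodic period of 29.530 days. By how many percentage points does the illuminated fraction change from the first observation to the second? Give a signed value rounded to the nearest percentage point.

First observation: θ = 360°·7.0/29.530 = 85.3°, so f = 0.459.
Second observation: θ = 23.2°, f = 0.040.
Δf = 0.040 − 0.459 = -0.419, i.e. -42 pp.

-42 pp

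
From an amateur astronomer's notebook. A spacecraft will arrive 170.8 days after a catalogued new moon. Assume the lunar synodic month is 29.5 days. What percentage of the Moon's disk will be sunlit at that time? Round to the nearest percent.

38%

170.8/29.5 = 5.790 lunations, so 5 complete cycles and 23.30 d into the next.
Phase angle: θ = 360°·(23.30 d)/(29.5 d) = 284.3°.
Illuminated fraction = (1 − cos 284.3°)/2 = (1 − 0.248)/2 ≈ 0.376, so 38%.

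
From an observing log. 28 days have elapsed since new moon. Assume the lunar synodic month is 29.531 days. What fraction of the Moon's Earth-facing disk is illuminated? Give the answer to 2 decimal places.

Elongation θ = 360° × 28/29.531 ≈ 341.3°.
cos 341.3° = 0.947, so f = (1 − 0.947)/2 = 0.026.

0.03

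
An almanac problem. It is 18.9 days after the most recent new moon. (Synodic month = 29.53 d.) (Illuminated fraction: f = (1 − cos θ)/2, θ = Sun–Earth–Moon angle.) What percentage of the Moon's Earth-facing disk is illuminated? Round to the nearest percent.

82%

Phase angle: θ = 360°·(18.9 d)/(29.53 d) = 230.4°.
Illuminated fraction = (1 − cos 230.4°)/2 = (1 − (-0.637))/2 ≈ 0.819, so 82%.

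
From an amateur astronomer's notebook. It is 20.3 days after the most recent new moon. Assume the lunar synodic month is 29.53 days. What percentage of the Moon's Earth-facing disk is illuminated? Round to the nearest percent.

The Moon has covered 20.3/29.53 of its cycle, so θ ≈ 360° × 20.3/29.53 = 247.5°.
Illuminated fraction = (1 − cos 247.5°)/2 = (1 − (-0.383))/2 ≈ 0.692, so 69%.

69%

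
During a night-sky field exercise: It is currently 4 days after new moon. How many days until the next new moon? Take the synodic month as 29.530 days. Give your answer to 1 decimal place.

25.5 days

One full lunation from the last new moon is 29.530 d; remaining = 29.530 − 4 = 25.530 d.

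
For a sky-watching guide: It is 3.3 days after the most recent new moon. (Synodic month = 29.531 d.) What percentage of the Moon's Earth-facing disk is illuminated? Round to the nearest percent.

Phase angle: θ = 360°·(3.3 d)/(29.531 d) = 40.2°.
With cos θ = 0.763, the lit fraction is (1 − 0.763)/2 ≈ 0.118, so 12%.

12%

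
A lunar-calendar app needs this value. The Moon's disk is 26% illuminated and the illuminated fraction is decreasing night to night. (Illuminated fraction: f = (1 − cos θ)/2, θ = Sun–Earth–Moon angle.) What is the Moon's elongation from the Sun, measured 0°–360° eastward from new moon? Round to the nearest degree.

299°

Invert f = (1 − cos θ)/2 to get cos θ = 1 − 2(0.26) = 0.480, hence θ₀ = arccos 0.480 = 61.3°.
Waning ⇒ past full, so θ = 360° − 61.3° = 298.7°.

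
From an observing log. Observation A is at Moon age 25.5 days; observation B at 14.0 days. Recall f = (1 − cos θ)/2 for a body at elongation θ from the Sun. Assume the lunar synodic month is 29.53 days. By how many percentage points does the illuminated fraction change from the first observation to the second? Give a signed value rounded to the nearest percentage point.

+82 pp

θ₁ = 360° × 25.5/29.53 = 310.9°, f₁ = (1 − cos θ₁)/2 = 0.173.
θ₂ = 360° × 14.0/29.53 = 170.7°, f₂ = (1 − cos θ₂)/2 = 0.993.
Change = f₂ − f₁ = +0.821 → +82 percentage points.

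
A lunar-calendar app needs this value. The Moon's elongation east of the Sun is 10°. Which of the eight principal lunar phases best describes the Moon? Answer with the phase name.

10° lies in the new moon sector of the 8-phase cycle.

new moon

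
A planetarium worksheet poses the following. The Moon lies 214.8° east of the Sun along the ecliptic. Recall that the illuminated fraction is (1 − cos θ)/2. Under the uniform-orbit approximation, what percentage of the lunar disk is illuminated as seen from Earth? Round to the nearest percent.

cos 214.8° = (-0.821), so f = (1 − (-0.821))/2 = 0.911, i.e. 91%.

91%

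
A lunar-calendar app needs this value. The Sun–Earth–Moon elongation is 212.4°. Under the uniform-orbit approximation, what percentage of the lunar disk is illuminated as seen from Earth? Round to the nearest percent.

Half-versine of 212.4°: (1 − (-0.844))/2 = 0.922, i.e. 92%.

92%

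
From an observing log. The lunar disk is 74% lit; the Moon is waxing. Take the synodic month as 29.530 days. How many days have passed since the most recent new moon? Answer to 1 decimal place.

9.7 days

Invert f = (1 − cos θ)/2 to get cos θ = 1 − 2(0.74) = -0.480, hence θ₀ = arccos -0.480 = 118.7°.
Waxing ⇒ before full, so θ = 118.7°.
Age = 29.530 × 118.7°/360° ≈ 9.74 days.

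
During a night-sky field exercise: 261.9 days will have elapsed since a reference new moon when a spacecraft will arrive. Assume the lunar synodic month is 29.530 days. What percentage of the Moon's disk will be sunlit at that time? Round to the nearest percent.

Reduce mod P: 261.9 − 8×29.530 = 25.66 d into the current lunation.
Phase angle: θ = 360°·(25.66 d)/(29.530 d) = 312.8°.
With cos θ = 0.680, the lit fraction is (1 − 0.680)/2 ≈ 0.160, so 16%.

16%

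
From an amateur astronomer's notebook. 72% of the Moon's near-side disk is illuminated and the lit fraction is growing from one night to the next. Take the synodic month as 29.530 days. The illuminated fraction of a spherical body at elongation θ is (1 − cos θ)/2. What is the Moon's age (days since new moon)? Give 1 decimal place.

Invert f = (1 − cos θ)/2 to get cos θ = 1 − 2(0.72) = -0.440, hence θ₀ = arccos -0.440 = 116.1°.
Waxing ⇒ before full, so θ = 116.1°.
Age = 29.530 × 116.1°/360° ≈ 9.52 days.

9.5 days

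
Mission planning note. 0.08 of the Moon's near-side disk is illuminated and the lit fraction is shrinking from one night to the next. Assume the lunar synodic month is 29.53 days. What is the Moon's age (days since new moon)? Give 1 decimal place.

Invert f = (1 − cos θ)/2 to get cos θ = 1 − 2(0.08) = 0.840, hence θ₀ = arccos 0.840 = 32.9°.
Waning ⇒ past full, so θ = 360° − 32.9° = 327.1°.
That fraction of the synodic month is 327.1/360 × 29.53 d ≈ 26.83 d.

26.8 days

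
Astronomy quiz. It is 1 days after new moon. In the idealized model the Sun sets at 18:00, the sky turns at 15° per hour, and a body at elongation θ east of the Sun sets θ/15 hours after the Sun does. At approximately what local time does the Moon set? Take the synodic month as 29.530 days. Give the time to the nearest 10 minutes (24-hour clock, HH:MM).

18:50

Phase angle: θ = 360°·(1 d)/(29.530 d) = 12.2°.
The Moon trails the Sun by θ/15 = 12.2/15 ≈ 0.81 hours.
18:00 + 0.813 h ≈ 18:49 → 18:50 to the nearest ten minutes.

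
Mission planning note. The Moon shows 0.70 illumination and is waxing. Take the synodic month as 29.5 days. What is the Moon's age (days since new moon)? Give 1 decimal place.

From f = (1 − cos θ)/2: cos θ = 1 − 2×0.70 = -0.400; arccos → 113.6°.
Before full moon the principal value applies: θ = 113.6°.
At 360°/29.5 d per day, 113.6° corresponds to 9.31 days.

9.3 days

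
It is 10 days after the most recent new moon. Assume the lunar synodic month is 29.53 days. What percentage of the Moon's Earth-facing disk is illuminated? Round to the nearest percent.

Phase angle: θ = 360°·(10 d)/(29.53 d) = 121.9°.
With cos θ = (-0.529), the lit fraction is (1 − (-0.529))/2 ≈ 0.764, so 76%.

76%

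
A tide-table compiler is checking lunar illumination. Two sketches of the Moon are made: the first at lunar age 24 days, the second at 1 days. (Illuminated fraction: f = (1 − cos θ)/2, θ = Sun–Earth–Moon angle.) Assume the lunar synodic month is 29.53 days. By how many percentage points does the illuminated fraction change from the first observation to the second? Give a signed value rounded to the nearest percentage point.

-30 percentage points

θ₁ = 360° × 24/29.53 = 292.6°, f₁ = (1 − cos θ₁)/2 = 0.308.
θ₂ = 360° × 1/29.53 = 12.2°, f₂ = (1 − cos θ₂)/2 = 0.011.
Change = f₂ − f₁ = -0.297 → -30 percentage points.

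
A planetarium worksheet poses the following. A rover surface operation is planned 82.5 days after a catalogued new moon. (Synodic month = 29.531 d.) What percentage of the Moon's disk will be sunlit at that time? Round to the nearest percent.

36%

Reduce mod P: 82.5 − 2×29.531 = 23.44 d into the current lunation.
The Moon has covered 23.44/29.531 of its cycle, so θ ≈ 360° × 23.44/29.531 = 285.7°.
cos 285.7° = 0.271, so f = (1 − 0.271)/2 = 0.365, so 36%.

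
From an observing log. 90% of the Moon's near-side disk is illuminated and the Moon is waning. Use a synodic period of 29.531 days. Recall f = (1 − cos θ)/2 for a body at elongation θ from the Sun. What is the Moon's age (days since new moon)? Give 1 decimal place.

Invert f = (1 − cos θ)/2 to get cos θ = 1 − 2(0.90) = -0.800, hence θ₀ = arccos -0.800 = 143.1°.
Since the Moon is past full (waning), take the reflex angle: θ = 360° − 143.1° = 216.9°.
That fraction of the synodic month is 216.9/360 × 29.531 d ≈ 17.79 d.

17.8 days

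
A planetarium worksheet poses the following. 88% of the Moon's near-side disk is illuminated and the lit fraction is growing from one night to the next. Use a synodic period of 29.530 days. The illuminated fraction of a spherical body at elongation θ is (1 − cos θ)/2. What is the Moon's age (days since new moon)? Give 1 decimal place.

cos θ = 1 − 2f = -0.760, giving a principal value of 139.5°.
Before full moon the principal value applies: θ = 139.5°.
That fraction of the synodic month is 139.5/360 × 29.530 d ≈ 11.44 d.

11.4 days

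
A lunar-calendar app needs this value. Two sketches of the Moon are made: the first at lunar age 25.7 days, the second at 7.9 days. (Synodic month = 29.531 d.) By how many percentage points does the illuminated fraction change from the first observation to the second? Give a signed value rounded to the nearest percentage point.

+40 pp

θ₁ = 360° × 25.7/29.531 = 313.3°, f₁ = (1 − cos θ₁)/2 = 0.157.
θ₂ = 360° × 7.9/29.531 = 96.3°, f₂ = (1 − cos θ₂)/2 = 0.555.
Change = f₂ − f₁ = +0.398 → +40 percentage points.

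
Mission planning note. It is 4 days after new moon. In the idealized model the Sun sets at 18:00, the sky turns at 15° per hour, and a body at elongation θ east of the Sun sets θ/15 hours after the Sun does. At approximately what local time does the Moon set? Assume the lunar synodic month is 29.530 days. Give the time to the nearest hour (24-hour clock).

Elongation θ = 360° × 4/29.530 ≈ 48.8°.
At 15° of sky rotation per hour, 48.8° corresponds to a 3.25 h lag.
18:00 + 3.25 h ≈ 21:15 → 21:00 to the nearest hour.

21:00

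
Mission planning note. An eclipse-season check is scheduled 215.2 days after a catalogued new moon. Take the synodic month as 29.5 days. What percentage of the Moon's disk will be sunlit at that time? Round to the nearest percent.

215.2 d spans 7 complete synodic months (7 × 29.5 = 206.50 d) plus 8.70 d.
Phase angle: θ = 360°·(8.70 d)/(29.5 d) = 106.2°.
With cos θ = (-0.278), the lit fraction is (1 − (-0.278))/2 ≈ 0.639, so 64%.

64%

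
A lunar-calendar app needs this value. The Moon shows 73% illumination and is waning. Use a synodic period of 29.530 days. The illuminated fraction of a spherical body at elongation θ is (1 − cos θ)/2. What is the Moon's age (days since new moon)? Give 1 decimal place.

cos θ = 1 − 2f = -0.460, giving a principal value of 117.4°.
Waning ⇒ past full, so θ = 360° − 117.4° = 242.6°.
Age = 29.530 × 242.6°/360° ≈ 19.90 days.

19.9 days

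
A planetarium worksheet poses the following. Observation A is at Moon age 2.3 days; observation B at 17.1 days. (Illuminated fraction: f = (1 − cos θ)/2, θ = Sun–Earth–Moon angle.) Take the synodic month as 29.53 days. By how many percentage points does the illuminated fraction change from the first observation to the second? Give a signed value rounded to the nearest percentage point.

θ₁ = 360° × 2.3/29.53 = 28.0°, f₁ = (1 − cos θ₁)/2 = 0.059.
θ₂ = 360° × 17.1/29.53 = 208.5°, f₂ = (1 − cos θ₂)/2 = 0.940.
Change = f₂ − f₁ = +0.881 → +88 percentage points.

+88 percentage points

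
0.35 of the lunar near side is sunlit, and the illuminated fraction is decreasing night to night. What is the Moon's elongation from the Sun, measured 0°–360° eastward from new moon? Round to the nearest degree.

cos θ = 1 − 2f = 0.300, giving a principal value of 72.5°.
Since the Moon is past full (waning), take the reflex angle: θ = 360° − 72.5° = 287.5°.

287°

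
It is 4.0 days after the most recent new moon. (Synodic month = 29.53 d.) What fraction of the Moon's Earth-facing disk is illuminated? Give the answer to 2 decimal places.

0.17

The Moon has covered 4.0/29.53 of its cycle, so θ ≈ 360° × 4.0/29.53 = 48.8°.
With cos θ = 0.659, the lit fraction is (1 − 0.659)/2 ≈ 0.170.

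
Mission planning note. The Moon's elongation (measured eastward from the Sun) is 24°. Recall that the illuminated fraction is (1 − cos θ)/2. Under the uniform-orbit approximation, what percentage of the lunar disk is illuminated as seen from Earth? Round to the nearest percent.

4%

Half-versine of 24°: (1 − 0.914)/2 = 0.043, i.e. 4%.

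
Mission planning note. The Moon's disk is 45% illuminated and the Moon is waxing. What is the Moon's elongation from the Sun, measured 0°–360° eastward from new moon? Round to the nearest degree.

84°

cos θ = 1 − 2f = 0.100, giving a principal value of 84.3°.
The Moon is waxing (0°–180°), so θ = 84.3° directly.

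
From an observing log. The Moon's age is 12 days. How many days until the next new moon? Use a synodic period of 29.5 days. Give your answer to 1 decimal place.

One full lunation from the last new moon is 29.5 d; remaining = 29.5 − 12 = 17.500 d.

17.5 days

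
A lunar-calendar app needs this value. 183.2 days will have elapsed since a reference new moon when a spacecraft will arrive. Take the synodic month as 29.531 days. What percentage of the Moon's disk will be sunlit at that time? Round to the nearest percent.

Reduce mod P: 183.2 − 6×29.531 = 6.01 d into the current lunation.
Phase angle: θ = 360°·(6.01 d)/(29.531 d) = 73.3°.
With cos θ = 0.287, the lit fraction is (1 − 0.287)/2 ≈ 0.356, so 36%.

36%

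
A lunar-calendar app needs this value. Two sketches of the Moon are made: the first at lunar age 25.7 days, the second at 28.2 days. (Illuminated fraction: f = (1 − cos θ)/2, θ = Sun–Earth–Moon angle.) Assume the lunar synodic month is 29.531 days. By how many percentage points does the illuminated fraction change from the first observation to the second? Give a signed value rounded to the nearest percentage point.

-14 percentage points

θ₁ = 360° × 25.7/29.531 = 313.3°, f₁ = (1 − cos θ₁)/2 = 0.157.
θ₂ = 360° × 28.2/29.531 = 343.8°, f₂ = (1 − cos θ₂)/2 = 0.020.
Change = f₂ − f₁ = -0.137 → -14 percentage points.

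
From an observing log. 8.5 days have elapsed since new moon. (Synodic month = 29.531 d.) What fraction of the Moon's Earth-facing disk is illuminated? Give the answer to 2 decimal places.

0.62

Elongation θ = 360° × 8.5/29.531 ≈ 103.6°.
Illuminated fraction = (1 − cos 103.6°)/2 = (1 − (-0.235))/2 ≈ 0.618.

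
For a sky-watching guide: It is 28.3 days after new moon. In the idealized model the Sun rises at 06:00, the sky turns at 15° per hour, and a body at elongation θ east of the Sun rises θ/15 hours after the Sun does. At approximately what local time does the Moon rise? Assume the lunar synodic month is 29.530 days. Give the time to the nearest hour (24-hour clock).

05:00

Phase angle: θ = 360°·(28.3 d)/(29.530 d) = 345.0°.
At 15° of sky rotation per hour, 345.0° corresponds to a 23.00 h lag.
06:00 + 23.00 h ≈ 05:00 → 05:00 to the nearest hour.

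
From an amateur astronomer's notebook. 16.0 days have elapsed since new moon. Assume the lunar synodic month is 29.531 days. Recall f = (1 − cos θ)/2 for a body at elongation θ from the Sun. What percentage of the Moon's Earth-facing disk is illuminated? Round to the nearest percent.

Phase angle: θ = 360°·(16.0 d)/(29.531 d) = 195.0°.
cos 195.0° = (-0.966), so f = (1 − (-0.966))/2 = 0.983, so 98%.

98%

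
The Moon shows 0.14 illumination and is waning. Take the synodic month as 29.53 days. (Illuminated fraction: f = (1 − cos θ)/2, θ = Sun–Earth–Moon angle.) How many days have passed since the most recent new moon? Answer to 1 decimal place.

25.9 days

cos θ = 1 − 2f = 0.720, giving a principal value of 43.9°.
A waning Moon lies in 180°–360°, so θ = 360° − 43.9° = 316.1°.
At 360°/29.53 d per day, 316.1° corresponds to 25.93 days.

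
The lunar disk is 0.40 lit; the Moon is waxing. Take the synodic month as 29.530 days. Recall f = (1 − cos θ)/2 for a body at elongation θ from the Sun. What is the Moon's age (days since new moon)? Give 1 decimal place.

6.4 days

Invert f = (1 − cos θ)/2 to get cos θ = 1 − 2(0.40) = 0.200, hence θ₀ = arccos 0.200 = 78.5°.
Waxing ⇒ before full, so θ = 78.5°.
That fraction of the synodic month is 78.5/360 × 29.530 d ≈ 6.44 d.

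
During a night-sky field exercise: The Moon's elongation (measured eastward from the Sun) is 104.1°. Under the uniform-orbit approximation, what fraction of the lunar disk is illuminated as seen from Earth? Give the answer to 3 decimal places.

cos 104.1° = (-0.244), so f = (1 − (-0.244))/2 = 0.622.

0.622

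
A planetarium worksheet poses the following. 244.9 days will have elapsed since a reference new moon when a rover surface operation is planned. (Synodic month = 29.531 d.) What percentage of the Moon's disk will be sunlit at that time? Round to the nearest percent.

63%

Reduce mod P: 244.9 − 8×29.531 = 8.65 d into the current lunation.
The Moon has covered 8.65/29.531 of its cycle, so θ ≈ 360° × 8.65/29.531 = 105.5°.
With cos θ = (-0.267), the lit fraction is (1 − (-0.267))/2 ≈ 0.633, so 63%.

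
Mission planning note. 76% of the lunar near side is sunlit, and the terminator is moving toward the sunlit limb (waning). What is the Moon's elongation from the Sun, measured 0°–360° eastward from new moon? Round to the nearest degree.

239°

Invert f = (1 − cos θ)/2 to get cos θ = 1 − 2(0.76) = -0.520, hence θ₀ = arccos -0.520 = 121.3°.
A waning Moon lies in 180°–360°, so θ = 360° − 121.3° = 238.7°.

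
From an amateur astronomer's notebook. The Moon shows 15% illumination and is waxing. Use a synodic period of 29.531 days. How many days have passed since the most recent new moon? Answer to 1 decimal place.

3.7 days

From f = (1 − cos θ)/2: cos θ = 1 − 2×0.15 = 0.700; arccos → 45.6°.
Before full moon the principal value applies: θ = 45.6°.
That fraction of the synodic month is 45.6/360 × 29.531 d ≈ 3.74 d.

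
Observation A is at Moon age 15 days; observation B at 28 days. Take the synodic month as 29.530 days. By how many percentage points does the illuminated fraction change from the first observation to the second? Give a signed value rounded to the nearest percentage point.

θ₁ = 360° × 15/29.530 = 182.9°, f₁ = (1 − cos θ₁)/2 = 0.999.
θ₂ = 360° × 28/29.530 = 341.3°, f₂ = (1 − cos θ₂)/2 = 0.026.
Change = f₂ − f₁ = -0.973 → -97 percentage points.

-97 percentage points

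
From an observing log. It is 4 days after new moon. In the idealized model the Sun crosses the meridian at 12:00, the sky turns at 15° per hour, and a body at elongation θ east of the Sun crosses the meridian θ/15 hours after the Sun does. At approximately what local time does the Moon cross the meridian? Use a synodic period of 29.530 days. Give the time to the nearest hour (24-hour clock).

15:00

Phase angle: θ = 360°·(4 d)/(29.530 d) = 48.8°.
The Moon trails the Sun by θ/15 = 48.8/15 ≈ 3.25 hours.
12:00 + 3.25 h ≈ 15:15 → 15:00 to the nearest hour.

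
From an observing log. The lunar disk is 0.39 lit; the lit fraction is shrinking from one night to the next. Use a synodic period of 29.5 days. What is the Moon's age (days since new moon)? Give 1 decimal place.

From f = (1 − cos θ)/2: cos θ = 1 − 2×0.39 = 0.220; arccos → 77.3°.
Waning ⇒ past full, so θ = 360° − 77.3° = 282.7°.
At 360°/29.5 d per day, 282.7° corresponds to 23.17 days.

23.2 days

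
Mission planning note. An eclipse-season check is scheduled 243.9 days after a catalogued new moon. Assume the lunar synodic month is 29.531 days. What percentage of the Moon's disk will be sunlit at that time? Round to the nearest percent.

53%

243.9/29.531 = 8.259 lunations, so 8 complete cycles and 7.65 d into the next.
The Moon has covered 7.65/29.531 of its cycle, so θ ≈ 360° × 7.65/29.531 = 93.3°.
cos 93.3° = (-0.057), so f = (1 − (-0.057))/2 = 0.529, so 53%.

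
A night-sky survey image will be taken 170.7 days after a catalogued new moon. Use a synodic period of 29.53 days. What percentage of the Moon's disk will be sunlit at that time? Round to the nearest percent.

40%

170.7 d spans 5 complete synodic months (5 × 29.53 = 147.65 d) plus 23.05 d.
Phase angle: θ = 360°·(23.05 d)/(29.53 d) = 281.0°.
Illuminated fraction = (1 − cos 281.0°)/2 = (1 − 0.191)/2 ≈ 0.405, so 40%.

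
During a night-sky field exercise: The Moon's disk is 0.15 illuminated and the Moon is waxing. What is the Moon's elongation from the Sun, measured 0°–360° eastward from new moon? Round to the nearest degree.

From f = (1 − cos θ)/2: cos θ = 1 − 2×0.15 = 0.700; arccos → 45.6°.
Waxing ⇒ before full, so θ = 45.6°.

46°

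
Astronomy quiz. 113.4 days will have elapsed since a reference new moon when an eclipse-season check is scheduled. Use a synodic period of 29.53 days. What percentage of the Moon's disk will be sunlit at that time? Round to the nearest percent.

23%

113.4 d spans 3 complete synodic months (3 × 29.53 = 88.59 d) plus 24.81 d.
Phase angle: θ = 360°·(24.81 d)/(29.53 d) = 302.5°.
With cos θ = 0.537, the lit fraction is (1 − 0.537)/2 ≈ 0.232, so 23%.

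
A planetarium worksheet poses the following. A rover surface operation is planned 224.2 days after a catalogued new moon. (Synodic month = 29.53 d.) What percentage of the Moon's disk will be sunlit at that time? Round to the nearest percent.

92%

224.2/29.53 = 7.592 lunations, so 7 complete cycles and 17.49 d into the next.
Elongation θ = 360° × 17.49/29.53 ≈ 213.2°.
Illuminated fraction = (1 − cos 213.2°)/2 = (1 − (-0.837))/2 ≈ 0.918, so 92%.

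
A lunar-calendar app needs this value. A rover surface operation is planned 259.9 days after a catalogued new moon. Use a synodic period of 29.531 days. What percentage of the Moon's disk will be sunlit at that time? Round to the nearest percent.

259.9 d spans 8 complete synodic months (8 × 29.531 = 236.25 d) plus 23.65 d.
Phase angle: θ = 360°·(23.65 d)/(29.531 d) = 288.3°.
Illuminated fraction = (1 − cos 288.3°)/2 = (1 − 0.315)/2 ≈ 0.343, so 34%.

34%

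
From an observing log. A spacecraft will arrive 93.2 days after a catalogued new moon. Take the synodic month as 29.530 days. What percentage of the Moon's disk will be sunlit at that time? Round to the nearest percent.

Reduce mod P: 93.2 − 3×29.530 = 4.61 d into the current lunation.
Phase angle: θ = 360°·(4.61 d)/(29.530 d) = 56.2°.
cos 56.2° = 0.556, so f = (1 − 0.556)/2 = 0.222, so 22%.

22%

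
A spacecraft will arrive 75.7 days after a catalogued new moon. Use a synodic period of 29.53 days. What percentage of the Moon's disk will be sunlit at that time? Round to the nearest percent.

75.7/29.53 = 2.563 lunations, so 2 complete cycles and 16.64 d into the next.
Phase angle: θ = 360°·(16.64 d)/(29.53 d) = 202.9°.
Illuminated fraction = (1 − cos 202.9°)/2 = (1 − (-0.921))/2 ≈ 0.961, so 96%.

96%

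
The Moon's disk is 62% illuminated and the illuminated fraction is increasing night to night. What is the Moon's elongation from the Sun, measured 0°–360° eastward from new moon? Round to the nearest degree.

Invert f = (1 − cos θ)/2 to get cos θ = 1 − 2(0.62) = -0.240, hence θ₀ = arccos -0.240 = 103.9°.
The Moon is waxing (0°–180°), so θ = 103.9° directly.

104°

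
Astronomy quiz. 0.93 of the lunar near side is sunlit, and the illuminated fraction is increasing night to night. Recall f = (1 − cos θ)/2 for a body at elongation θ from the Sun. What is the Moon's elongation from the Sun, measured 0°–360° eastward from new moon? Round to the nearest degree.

149°

cos θ = 1 − 2f = -0.860, giving a principal value of 149.3°.
The Moon is waxing (0°–180°), so θ = 149.3° directly.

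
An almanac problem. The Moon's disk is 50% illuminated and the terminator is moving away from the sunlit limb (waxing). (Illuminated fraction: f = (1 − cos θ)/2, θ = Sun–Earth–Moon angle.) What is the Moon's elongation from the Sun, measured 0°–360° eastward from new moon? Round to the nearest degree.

90°

From f = (1 − cos θ)/2: cos θ = 1 − 2×0.50 = 0.000; arccos → 90.0°.
The Moon is waxing (0°–180°), so θ = 90.0° directly.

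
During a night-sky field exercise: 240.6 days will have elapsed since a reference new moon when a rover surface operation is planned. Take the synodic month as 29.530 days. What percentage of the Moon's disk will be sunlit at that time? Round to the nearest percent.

20%

Reduce mod P: 240.6 − 8×29.530 = 4.36 d into the current lunation.
The Moon has covered 4.36/29.530 of its cycle, so θ ≈ 360° × 4.36/29.530 = 53.2°.
cos 53.2° = 0.600, so f = (1 − 0.600)/2 = 0.200, so 20%.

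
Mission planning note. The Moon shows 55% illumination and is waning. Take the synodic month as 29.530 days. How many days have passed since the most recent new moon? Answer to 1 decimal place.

21.7 days

From f = (1 − cos θ)/2: cos θ = 1 − 2×0.55 = -0.100; arccos → 95.7°.
Since the Moon is past full (waning), take the reflex angle: θ = 360° − 95.7° = 264.3°.
That fraction of the synodic month is 264.3/360 × 29.530 d ≈ 21.68 d.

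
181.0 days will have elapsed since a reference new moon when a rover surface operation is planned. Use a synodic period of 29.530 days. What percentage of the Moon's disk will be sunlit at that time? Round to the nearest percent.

16%

181.0 d spans 6 complete synodic months (6 × 29.530 = 177.18 d) plus 3.82 d.
Elongation θ = 360° × 3.82/29.530 ≈ 46.6°.
With cos θ = 0.687, the lit fraction is (1 − 0.687)/2 ≈ 0.156, so 16%.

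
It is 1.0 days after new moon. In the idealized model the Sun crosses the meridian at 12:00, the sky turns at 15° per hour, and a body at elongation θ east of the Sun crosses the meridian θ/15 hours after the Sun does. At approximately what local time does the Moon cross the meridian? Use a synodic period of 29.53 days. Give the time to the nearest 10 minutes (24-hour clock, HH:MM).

The Moon has covered 1.0/29.53 of its cycle, so θ ≈ 360° × 1.0/29.53 = 12.2°.
The Moon trails the Sun by θ/15 = 12.2/15 ≈ 0.81 hours.
12:00 + 0.813 h ≈ 12:49 → 12:50 to the nearest ten minutes.

12:50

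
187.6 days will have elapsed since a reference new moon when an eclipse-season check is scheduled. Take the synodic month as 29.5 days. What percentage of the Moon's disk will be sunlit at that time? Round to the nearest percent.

82%

187.6 d spans 6 complete synodic months (6 × 29.5 = 177.00 d) plus 10.60 d.
The Moon has covered 10.60/29.5 of its cycle, so θ ≈ 360° × 10.60/29.5 = 129.4°.
Illuminated fraction = (1 − cos 129.4°)/2 = (1 − (-0.634))/2 ≈ 0.817, so 82%.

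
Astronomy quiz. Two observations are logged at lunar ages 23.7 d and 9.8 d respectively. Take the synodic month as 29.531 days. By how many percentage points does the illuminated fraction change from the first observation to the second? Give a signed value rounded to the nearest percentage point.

+41 percentage points

θ₁ = 360° × 23.7/29.531 = 288.9°, f₁ = (1 − cos θ₁)/2 = 0.338.
θ₂ = 360° × 9.8/29.531 = 119.5°, f₂ = (1 − cos θ₂)/2 = 0.746.
Change = f₂ − f₁ = +0.408 → +41 percentage points.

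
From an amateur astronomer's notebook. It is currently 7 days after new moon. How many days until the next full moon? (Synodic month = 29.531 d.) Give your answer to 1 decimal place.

7.8 days

Full moon is 0.5 of the way through the cycle: age 0.5 × 29.531 = 14.765 d.
That is 14.765 − 7 = 7.765 days ahead.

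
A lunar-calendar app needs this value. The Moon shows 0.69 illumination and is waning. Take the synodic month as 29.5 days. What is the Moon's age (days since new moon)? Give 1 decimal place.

20.3 days

cos θ = 1 − 2f = -0.380, giving a principal value of 112.3°.
A waning Moon lies in 180°–360°, so θ = 360° − 112.3° = 247.7°.
That fraction of the synodic month is 247.7/360 × 29.5 d ≈ 20.29 d.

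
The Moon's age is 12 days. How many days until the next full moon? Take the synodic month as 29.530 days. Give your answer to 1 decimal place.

2.8 days

Full moon is 0.5 of the way through the cycle: age 0.5 × 29.530 = 14.765 d.
That is 14.765 − 12 = 2.765 days ahead.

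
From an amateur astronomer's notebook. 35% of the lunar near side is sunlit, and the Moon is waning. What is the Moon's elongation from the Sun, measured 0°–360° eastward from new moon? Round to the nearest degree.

Invert f = (1 − cos θ)/2 to get cos θ = 1 − 2(0.35) = 0.300, hence θ₀ = arccos 0.300 = 72.5°.
Since the Moon is past full (waning), take the reflex angle: θ = 360° − 72.5° = 287.5°.

287°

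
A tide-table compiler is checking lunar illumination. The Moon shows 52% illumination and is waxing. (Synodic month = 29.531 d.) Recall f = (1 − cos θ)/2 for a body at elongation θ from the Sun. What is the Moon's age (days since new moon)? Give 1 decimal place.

7.6 days

Invert f = (1 − cos θ)/2 to get cos θ = 1 − 2(0.52) = -0.040, hence θ₀ = arccos -0.040 = 92.3°.
The Moon is waxing (0°–180°), so θ = 92.3° directly.
At 360°/29.531 d per day, 92.3° corresponds to 7.57 days.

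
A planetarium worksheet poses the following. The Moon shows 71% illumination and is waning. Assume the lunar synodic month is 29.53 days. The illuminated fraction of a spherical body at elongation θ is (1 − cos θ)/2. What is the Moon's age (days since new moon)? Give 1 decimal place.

From f = (1 − cos θ)/2: cos θ = 1 − 2×0.71 = -0.420; arccos → 114.8°.
Since the Moon is past full (waning), take the reflex angle: θ = 360° − 114.8° = 245.2°.
At 360°/29.53 d per day, 245.2° corresponds to 20.11 days.

20.1 days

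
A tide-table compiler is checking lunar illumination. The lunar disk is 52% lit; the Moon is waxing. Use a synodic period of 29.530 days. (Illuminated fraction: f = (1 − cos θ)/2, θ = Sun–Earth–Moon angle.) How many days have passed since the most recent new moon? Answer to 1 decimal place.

cos θ = 1 − 2f = -0.040, giving a principal value of 92.3°.
Waxing ⇒ before full, so θ = 92.3°.
At 360°/29.530 d per day, 92.3° corresponds to 7.57 days.

7.6 days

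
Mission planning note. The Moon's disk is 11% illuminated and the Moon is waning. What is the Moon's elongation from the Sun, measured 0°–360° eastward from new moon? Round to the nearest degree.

From f = (1 − cos θ)/2: cos θ = 1 − 2×0.11 = 0.780; arccos → 38.7°.
A waning Moon lies in 180°–360°, so θ = 360° − 38.7° = 321.3°.

321°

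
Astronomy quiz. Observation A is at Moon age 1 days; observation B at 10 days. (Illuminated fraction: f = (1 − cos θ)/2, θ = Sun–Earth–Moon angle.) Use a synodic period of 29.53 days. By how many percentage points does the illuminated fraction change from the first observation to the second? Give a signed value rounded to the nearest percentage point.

θ₁ = 360° × 1/29.53 = 12.2°, f₁ = (1 − cos θ₁)/2 = 0.011.
θ₂ = 360° × 10/29.53 = 121.9°, f₂ = (1 − cos θ₂)/2 = 0.764.
Change = f₂ − f₁ = +0.753 → +75 percentage points.

+75 pp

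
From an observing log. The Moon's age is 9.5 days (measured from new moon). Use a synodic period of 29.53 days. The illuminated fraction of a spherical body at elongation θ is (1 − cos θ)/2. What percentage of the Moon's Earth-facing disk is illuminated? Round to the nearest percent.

Phase angle: θ = 360°·(9.5 d)/(29.53 d) = 115.8°.
With cos θ = (-0.435), the lit fraction is (1 − (-0.435))/2 ≈ 0.718, so 72%.

72%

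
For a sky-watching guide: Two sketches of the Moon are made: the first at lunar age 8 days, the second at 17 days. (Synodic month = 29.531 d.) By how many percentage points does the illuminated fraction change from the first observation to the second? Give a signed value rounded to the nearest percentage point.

θ₁ = 360° × 8/29.531 = 97.5°, f₁ = (1 − cos θ₁)/2 = 0.565.
θ₂ = 360° × 17/29.531 = 207.2°, f₂ = (1 − cos θ₂)/2 = 0.945.
Change = f₂ − f₁ = +0.379 → +38 percentage points.

+38 percentage points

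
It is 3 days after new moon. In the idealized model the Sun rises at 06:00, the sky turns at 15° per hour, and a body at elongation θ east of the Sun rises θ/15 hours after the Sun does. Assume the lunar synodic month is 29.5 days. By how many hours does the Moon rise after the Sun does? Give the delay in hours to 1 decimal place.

2.4 h

Elongation θ = 360° × 3/29.5 ≈ 36.6°.
Delay after the Sun = 36.6° / (15°/h) ≈ 2.44 h.
So the Moon rises 2.44 h after the Sun.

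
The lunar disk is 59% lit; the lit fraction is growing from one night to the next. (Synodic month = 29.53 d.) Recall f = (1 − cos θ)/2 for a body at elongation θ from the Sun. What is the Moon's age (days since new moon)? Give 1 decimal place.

From f = (1 − cos θ)/2: cos θ = 1 − 2×0.59 = -0.180; arccos → 100.4°.
Before full moon the principal value applies: θ = 100.4°.
Age = 29.53 × 100.4°/360° ≈ 8.23 days.

8.2 days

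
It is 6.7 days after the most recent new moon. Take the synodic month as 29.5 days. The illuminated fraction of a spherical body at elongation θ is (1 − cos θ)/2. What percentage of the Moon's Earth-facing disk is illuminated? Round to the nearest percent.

Elongation θ = 360° × 6.7/29.5 ≈ 81.8°.
Illuminated fraction = (1 − cos 81.8°)/2 = (1 − 0.143)/2 ≈ 0.428, so 43%.

43%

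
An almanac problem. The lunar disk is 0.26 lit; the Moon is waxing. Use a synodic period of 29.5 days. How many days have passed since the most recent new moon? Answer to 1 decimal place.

cos θ = 1 − 2f = 0.480, giving a principal value of 61.3°.
The Moon is waxing (0°–180°), so θ = 61.3° directly.
That fraction of the synodic month is 61.3/360 × 29.5 d ≈ 5.02 d.

5.0 days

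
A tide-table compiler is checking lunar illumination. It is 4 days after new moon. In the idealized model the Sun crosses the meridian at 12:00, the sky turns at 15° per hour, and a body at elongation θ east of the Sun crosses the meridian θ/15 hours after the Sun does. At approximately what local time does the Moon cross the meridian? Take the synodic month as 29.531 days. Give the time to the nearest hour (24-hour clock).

The Moon has covered 4/29.531 of its cycle, so θ ≈ 360° × 4/29.531 = 48.8°.
The Moon trails the Sun by θ/15 = 48.8/15 ≈ 3.25 hours.
12:00 + 3.25 h ≈ 15:15 → 15:00 to the nearest hour.

15:00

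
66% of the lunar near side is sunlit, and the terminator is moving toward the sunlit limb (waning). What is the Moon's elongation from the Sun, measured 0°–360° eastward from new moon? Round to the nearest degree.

Invert f = (1 − cos θ)/2 to get cos θ = 1 − 2(0.66) = -0.320, hence θ₀ = arccos -0.320 = 108.7°.
Since the Moon is past full (waning), take the reflex angle: θ = 360° − 108.7° = 251.3°.

251°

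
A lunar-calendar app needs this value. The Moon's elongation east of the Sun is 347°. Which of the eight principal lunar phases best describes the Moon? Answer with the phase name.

new moon

347° lies in the new moon sector of the 8-phase cycle.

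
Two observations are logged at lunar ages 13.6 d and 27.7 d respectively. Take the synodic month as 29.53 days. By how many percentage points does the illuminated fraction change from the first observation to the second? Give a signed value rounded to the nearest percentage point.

-95 percentage points

First observation: θ = 360°·13.6/29.53 = 165.8°, so f = 0.985.
Second observation: θ = 337.7°, f = 0.037.
Δf = 0.037 − 0.985 = -0.947, i.e. -95 pp.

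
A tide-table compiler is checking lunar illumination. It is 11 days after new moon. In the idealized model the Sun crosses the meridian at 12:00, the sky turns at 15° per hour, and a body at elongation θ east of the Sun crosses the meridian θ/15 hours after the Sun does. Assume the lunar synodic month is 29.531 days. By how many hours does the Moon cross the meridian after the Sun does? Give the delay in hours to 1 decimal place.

Phase angle: θ = 360°·(11 d)/(29.531 d) = 134.1°.
Delay after the Sun = 134.1° / (15°/h) ≈ 8.94 h.
So the Moon crosses the meridian 8.94 h after the Sun.

8.9 h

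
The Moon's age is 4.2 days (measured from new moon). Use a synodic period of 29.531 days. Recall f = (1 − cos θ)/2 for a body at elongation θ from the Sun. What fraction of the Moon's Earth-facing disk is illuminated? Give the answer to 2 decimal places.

0.19

Phase angle: θ = 360°·(4.2 d)/(29.531 d) = 51.2°.
cos 51.2° = 0.627, so f = (1 − 0.627)/2 = 0.187.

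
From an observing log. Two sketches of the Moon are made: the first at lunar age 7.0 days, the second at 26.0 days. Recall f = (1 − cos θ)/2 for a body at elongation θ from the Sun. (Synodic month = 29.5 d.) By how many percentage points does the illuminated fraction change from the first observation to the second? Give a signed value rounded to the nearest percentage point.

First observation: θ = 360°·7.0/29.5 = 85.4°, so f = 0.460.
Second observation: θ = 317.3°, f = 0.133.
Δf = 0.133 − 0.460 = -0.327, i.e. -33 pp.

-33 percentage points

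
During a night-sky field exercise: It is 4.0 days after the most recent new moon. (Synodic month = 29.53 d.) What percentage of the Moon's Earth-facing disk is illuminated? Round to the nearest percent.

Phase angle: θ = 360°·(4.0 d)/(29.53 d) = 48.8°.
With cos θ = 0.659, the lit fraction is (1 − 0.659)/2 ≈ 0.170, so 17%.

17%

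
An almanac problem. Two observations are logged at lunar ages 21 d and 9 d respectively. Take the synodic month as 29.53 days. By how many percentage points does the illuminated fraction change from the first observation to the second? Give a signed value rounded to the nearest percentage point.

+5 pp

First observation: θ = 360°·21/29.53 = 256.0°, so f = 0.621.
Second observation: θ = 109.7°, f = 0.669.
Δf = 0.669 − 0.621 = +0.048, i.e. +5 pp.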